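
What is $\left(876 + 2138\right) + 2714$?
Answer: $5728$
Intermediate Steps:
$\left(876 + 2138\right) + 2714 = 3014 + 2714 = 5728$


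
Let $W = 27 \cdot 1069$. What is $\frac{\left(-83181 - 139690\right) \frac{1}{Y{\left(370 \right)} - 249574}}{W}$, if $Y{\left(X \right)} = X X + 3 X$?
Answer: $\frac{222871}{3220071732} \approx 6.9213 \cdot 10^{-5}$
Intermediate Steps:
$W = 28863$
$Y{\left(X \right)} = X^{2} + 3 X$
$\frac{\left(-83181 - 139690\right) \frac{1}{Y{\left(370 \right)} - 249574}}{W} = \frac{\left(-83181 - 139690\right) \frac{1}{370 \left(3 + 370\right) - 249574}}{28863} = - \frac{222871}{370 \cdot 373 - 249574} \cdot \frac{1}{28863} = - \frac{222871}{138010 - 249574} \cdot \frac{1}{28863} = - \frac{222871}{-111564} \cdot \frac{1}{28863} = \left(-222871\right) \left(- \frac{1}{111564}\right) \frac{1}{28863} = \frac{222871}{111564} \cdot \frac{1}{28863} = \frac{222871}{3220071732}$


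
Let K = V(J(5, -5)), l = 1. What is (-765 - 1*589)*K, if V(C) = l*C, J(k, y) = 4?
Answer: -5416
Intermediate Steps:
V(C) = C (V(C) = 1*C = C)
K = 4
(-765 - 1*589)*K = (-765 - 1*589)*4 = (-765 - 589)*4 = -1354*4 = -5416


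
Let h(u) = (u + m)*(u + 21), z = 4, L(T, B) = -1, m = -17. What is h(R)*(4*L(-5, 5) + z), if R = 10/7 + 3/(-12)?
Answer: 0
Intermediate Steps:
R = 33/28 (R = 10*(⅐) + 3*(-1/12) = 10/7 - ¼ = 33/28 ≈ 1.1786)
h(u) = (-17 + u)*(21 + u) (h(u) = (u - 17)*(u + 21) = (-17 + u)*(21 + u))
h(R)*(4*L(-5, 5) + z) = (-357 + (33/28)² + 4*(33/28))*(4*(-1) + 4) = (-357 + 1089/784 + 33/7)*(-4 + 4) = -275103/784*0 = 0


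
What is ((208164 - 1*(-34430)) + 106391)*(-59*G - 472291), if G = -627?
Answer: -151912472530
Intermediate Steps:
((208164 - 1*(-34430)) + 106391)*(-59*G - 472291) = ((208164 - 1*(-34430)) + 106391)*(-59*(-627) - 472291) = ((208164 + 34430) + 106391)*(36993 - 472291) = (242594 + 106391)*(-435298) = 348985*(-435298) = -151912472530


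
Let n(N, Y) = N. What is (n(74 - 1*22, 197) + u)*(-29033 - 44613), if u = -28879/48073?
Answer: -181973153382/48073 ≈ -3.7854e+6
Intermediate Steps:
u = -28879/48073 (u = -28879*1/48073 = -28879/48073 ≈ -0.60073)
(n(74 - 1*22, 197) + u)*(-29033 - 44613) = ((74 - 1*22) - 28879/48073)*(-29033 - 44613) = ((74 - 22) - 28879/48073)*(-73646) = (52 - 28879/48073)*(-73646) = (2470917/48073)*(-73646) = -181973153382/48073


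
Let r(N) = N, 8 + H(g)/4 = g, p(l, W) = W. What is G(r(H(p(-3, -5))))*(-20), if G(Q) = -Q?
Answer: -1040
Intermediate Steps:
H(g) = -32 + 4*g
G(r(H(p(-3, -5))))*(-20) = -(-32 + 4*(-5))*(-20) = -(-32 - 20)*(-20) = -1*(-52)*(-20) = 52*(-20) = -1040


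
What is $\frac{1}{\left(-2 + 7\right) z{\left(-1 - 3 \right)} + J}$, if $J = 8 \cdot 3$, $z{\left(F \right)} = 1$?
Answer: $\frac{1}{29} \approx 0.034483$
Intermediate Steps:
$J = 24$
$\frac{1}{\left(-2 + 7\right) z{\left(-1 - 3 \right)} + J} = \frac{1}{\left(-2 + 7\right) 1 + 24} = \frac{1}{5 \cdot 1 + 24} = \frac{1}{5 + 24} = \frac{1}{29}$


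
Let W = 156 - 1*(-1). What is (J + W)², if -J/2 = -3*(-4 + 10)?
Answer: 37249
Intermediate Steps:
W = 157 (W = 156 + 1 = 157)
J = 36 (J = -(-6)*(-4 + 10) = -(-6)*6 = -2*(-18) = 36)
(J + W)² = (36 + 157)² = 193² = 37249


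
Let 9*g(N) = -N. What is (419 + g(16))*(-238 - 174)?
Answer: -1547060/9 ≈ -1.7190e+5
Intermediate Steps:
g(N) = -N/9 (g(N) = (-N)/9 = -N/9)
(419 + g(16))*(-238 - 174) = (419 - ⅑*16)*(-238 - 174) = (419 - 16/9)*(-412) = (3755/9)*(-412) = -1547060/9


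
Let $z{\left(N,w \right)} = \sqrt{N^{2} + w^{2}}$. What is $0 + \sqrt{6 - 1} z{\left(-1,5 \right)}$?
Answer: $\sqrt{130} \approx 11.402$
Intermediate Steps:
$0 + \sqrt{6 - 1} z{\left(-1,5 \right)} = 0 + \sqrt{6 - 1} \sqrt{\left(-1\right)^{2} + 5^{2}} = 0 + \sqrt{5} \sqrt{1 + 25} = 0 + \sqrt{5} \sqrt{26} = 0 + \sqrt{130} = \sqrt{130}$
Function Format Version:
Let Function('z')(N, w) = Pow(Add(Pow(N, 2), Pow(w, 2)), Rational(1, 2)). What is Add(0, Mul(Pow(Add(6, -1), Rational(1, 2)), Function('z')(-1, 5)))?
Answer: Pow(130, Rational(1, 2)) ≈ 11.402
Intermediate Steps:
Add(0, Mul(Pow(Add(6, -1), Rational(1, 2)), Function('z')(-1, 5))) = Add(0, Mul(Pow(Add(6, -1), Rational(1, 2)), Pow(Add(Pow(-1, 2), Pow(5, 2)), Rational(1, 2)))) = Add(0, Mul(Pow(5, Rational(1, 2)), Pow(Add(1, 25), Rational(1, 2)))) = Add(0, Mul(Pow(5, Rational(1, 2)), Pow(26, Rational(1, 2)))) = Add(0, Pow(130, Rational(1, 2))) = Pow(130, Rational(1, 2))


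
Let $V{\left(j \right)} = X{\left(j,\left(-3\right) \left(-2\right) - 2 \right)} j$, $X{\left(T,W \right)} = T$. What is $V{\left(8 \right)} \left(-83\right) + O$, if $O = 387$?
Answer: $-4925$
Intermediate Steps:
$V{\left(j \right)} = j^{2}$ ($V{\left(j \right)} = j j = j^{2}$)
$V{\left(8 \right)} \left(-83\right) + O = 8^{2} \left(-83\right) + 387 = 64 \left(-83\right) + 387 = -5312 + 387 = -4925$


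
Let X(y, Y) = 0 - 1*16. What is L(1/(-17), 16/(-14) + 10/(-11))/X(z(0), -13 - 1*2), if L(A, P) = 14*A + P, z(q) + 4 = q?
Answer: 941/5236 ≈ 0.17972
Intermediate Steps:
z(q) = -4 + q
X(y, Y) = -16 (X(y, Y) = 0 - 16 = -16)
L(A, P) = P + 14*A
L(1/(-17), 16/(-14) + 10/(-11))/X(z(0), -13 - 1*2) = ((16/(-14) + 10/(-11)) + 14/(-17))/(-16) = ((16*(-1/14) + 10*(-1/11)) + 14*(-1/17))*(-1/16) = ((-8/7 - 10/11) - 14/17)*(-1/16) = (-158/77 - 14/17)*(-1/16) = -3764/1309*(-1/16) = 941/5236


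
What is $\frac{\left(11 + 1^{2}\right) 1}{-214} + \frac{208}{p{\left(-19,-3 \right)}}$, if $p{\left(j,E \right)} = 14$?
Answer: $\frac{11086}{749} \approx 14.801$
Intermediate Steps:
$\frac{\left(11 + 1^{2}\right) 1}{-214} + \frac{208}{p{\left(-19,-3 \right)}} = \frac{\left(11 + 1^{2}\right) 1}{-214} + \frac{208}{14} = \left(11 + 1\right) 1 \left(- \frac{1}{214}\right) + 208 \cdot \frac{1}{14} = 12 \cdot 1 \left(- \frac{1}{214}\right) + \frac{104}{7} = 12 \left(- \frac{1}{214}\right) + \frac{104}{7} = - \frac{6}{107} + \frac{104}{7} = \frac{11086}{749}$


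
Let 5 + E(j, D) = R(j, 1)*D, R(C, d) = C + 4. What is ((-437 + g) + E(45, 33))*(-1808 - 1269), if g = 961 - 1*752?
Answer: -4258568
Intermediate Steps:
g = 209 (g = 961 - 752 = 209)
R(C, d) = 4 + C
E(j, D) = -5 + D*(4 + j) (E(j, D) = -5 + (4 + j)*D = -5 + D*(4 + j))
((-437 + g) + E(45, 33))*(-1808 - 1269) = ((-437 + 209) + (-5 + 33*(4 + 45)))*(-1808 - 1269) = (-228 + (-5 + 33*49))*(-3077) = (-228 + (-5 + 1617))*(-3077) = (-228 + 1612)*(-3077) = 1384*(-3077) = -4258568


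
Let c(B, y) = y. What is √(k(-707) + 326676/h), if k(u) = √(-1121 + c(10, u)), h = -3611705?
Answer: √(-1179857342580 + 26088826014050*I*√457)/3611705 ≈ 4.6187 + 4.6285*I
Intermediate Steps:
k(u) = √(-1121 + u)
√(k(-707) + 326676/h) = √(√(-1121 - 707) + 326676/(-3611705)) = √(√(-1828) + 326676*(-1/3611705)) = √(2*I*√457 - 326676/3611705) = √(-326676/3611705 + 2*I*√457)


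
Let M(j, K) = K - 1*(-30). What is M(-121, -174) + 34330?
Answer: 34186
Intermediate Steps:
M(j, K) = 30 + K (M(j, K) = K + 30 = 30 + K)
M(-121, -174) + 34330 = (30 - 174) + 34330 = -144 + 34330 = 34186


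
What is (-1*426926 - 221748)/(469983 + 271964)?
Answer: -648674/741947 ≈ -0.87429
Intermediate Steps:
(-1*426926 - 221748)/(469983 + 271964) = (-426926 - 221748)/741947 = -648674*1/741947 = -648674/741947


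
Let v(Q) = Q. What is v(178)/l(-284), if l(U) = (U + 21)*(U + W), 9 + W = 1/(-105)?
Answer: 9345/4045729 ≈ 0.0023098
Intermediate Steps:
W = -946/105 (W = -9 + 1/(-105) = -9 - 1/105 = -946/105 ≈ -9.0095)
l(U) = (21 + U)*(-946/105 + U) (l(U) = (U + 21)*(U - 946/105) = (21 + U)*(-946/105 + U))
v(178)/l(-284) = 178/(-946/5 + (-284)² + (1259/105)*(-284)) = 178/(-946/5 + 80656 - 357556/105) = 178/(8091458/105) = 178*(105/8091458) = 9345/4045729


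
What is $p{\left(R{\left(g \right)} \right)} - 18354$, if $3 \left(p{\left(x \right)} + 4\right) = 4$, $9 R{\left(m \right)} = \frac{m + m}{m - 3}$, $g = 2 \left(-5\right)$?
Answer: $- \frac{55070}{3} \approx -18357.0$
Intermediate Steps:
$g = -10$
$R{\left(m \right)} = \frac{2 m}{9 \left(-3 + m\right)}$ ($R{\left(m \right)} = \frac{\left(m + m\right) \frac{1}{m - 3}}{9} = \frac{2 m \frac{1}{-3 + m}}{9} = \frac{2 m}{9 \left(-3 + m\right)}$)
$p{\left(x \right)} = - \frac{8}{3}$ ($p{\left(x \right)} = -4 + \frac{1}{3} \cdot 4 = -4 + \frac{4}{3} = - \frac{8}{3}$)
$p{\left(R{\left(g \right)} \right)} - 18354 = - \frac{8}{3} - 18354 = - \frac{55070}{3}$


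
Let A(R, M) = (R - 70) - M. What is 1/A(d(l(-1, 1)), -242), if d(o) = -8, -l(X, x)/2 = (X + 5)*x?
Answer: 1/164 ≈ 0.0060976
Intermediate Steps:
l(X, x) = -2*x*(5 + X) (l(X, x) = -2*(X + 5)*x = -2*(5 + X)*x = -2*x*(5 + X))
A(R, M) = -70 + R - M (A(R, M) = (-70 + R) - M = -70 + R - M)
1/A(d(l(-1, 1)), -242) = 1/(-70 - 8 - 1*(-242)) = 1/(-70 - 8 + 242) = 1/164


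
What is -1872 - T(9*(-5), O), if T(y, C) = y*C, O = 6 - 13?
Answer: -2187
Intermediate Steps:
O = -7
T(y, C) = C*y
-1872 - T(9*(-5), O) = -1872 - (-7)*9*(-5) = -1872 - (-7)*(-45) = -1872 - 1*315 = -1872 - 315 = -2187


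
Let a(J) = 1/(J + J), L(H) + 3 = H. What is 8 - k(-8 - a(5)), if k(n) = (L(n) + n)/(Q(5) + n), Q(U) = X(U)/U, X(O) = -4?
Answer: 520/89 ≈ 5.8427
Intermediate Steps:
L(H) = -3 + H
a(J) = 1/(2*J)
Q(U) = -4/U
k(n) = (-3 + 2*n)/(-⅘ + n) (k(n) = ((-3 + n) + n)/(-4/5 + n) = (-3 + 2*n)/(-4*⅕ + n) = (-3 + 2*n)/(-⅘ + n))
8 - k(-8 - a(5)) = 8 - 5*(-3 + 2*(-8 - 1/(2*5)))/(-4 + 5*(-8 - 1/(2*5))) = 8 - 5*(-3 + 2*(-8 - 1*⅒))/(-4 + 5*(-8 - 1*⅒)) = 8 - 5*(-3 + 2*(-8 - ⅒))/(-4 + 5*(-8 - ⅒)) = 8 - 5*(-3 + 2*(-81/10))/(-4 + 5*(-81/10)) = 8 - 5*(-3 - 81/5)/(-4 - 81/2) = 8 - 5*(-96)/((-89/2)*5) = 8 - 5*(-2)*(-96)/(89*5) = 8 - 1*192/89 = 8 - 192/89 = 520/89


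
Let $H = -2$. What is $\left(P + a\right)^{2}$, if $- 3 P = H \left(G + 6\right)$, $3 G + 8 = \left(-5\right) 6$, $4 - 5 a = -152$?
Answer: $\frac{1449616}{2025} \approx 715.86$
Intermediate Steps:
$a = \frac{156}{5}$ ($a = \frac{4}{5} - - \frac{152}{5} = \frac{4}{5} + \frac{152}{5} = \frac{156}{5} \approx 31.2$)
$G = - \frac{38}{3}$ ($G = - \frac{8}{3} + \frac{\left(-5\right) 6}{3} = - \frac{8}{3} + \frac{1}{3} \left(-30\right) = - \frac{8}{3} - 10 = - \frac{38}{3} \approx -12.667$)
$P = - \frac{40}{9}$ ($P = - \frac{\left(-2\right) \left(- \frac{38}{3} + 6\right)}{3} = - \frac{\left(-2\right) \left(- \frac{20}{3}\right)}{3} = \left(- \frac{1}{3}\right) \frac{40}{3} = - \frac{40}{9} \approx -4.4444$)
$\left(P + a\right)^{2} = \left(- \frac{40}{9} + \frac{156}{5}\right)^{2} = \left(\frac{1204}{45}\right)^{2} = \frac{1449616}{2025}$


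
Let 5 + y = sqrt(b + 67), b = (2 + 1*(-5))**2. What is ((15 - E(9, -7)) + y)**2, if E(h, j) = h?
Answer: 77 + 4*sqrt(19) ≈ 94.436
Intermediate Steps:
b = 9 (b = (2 - 5)**2 = (-3)**2 = 9)
y = -5 + 2*sqrt(19) (y = -5 + sqrt(9 + 67) = -5 + sqrt(76) = -5 + 2*sqrt(19) ≈ 3.7178)
((15 - E(9, -7)) + y)**2 = ((15 - 1*9) + (-5 + 2*sqrt(19)))**2 = ((15 - 9) + (-5 + 2*sqrt(19)))**2 = (6 + (-5 + 2*sqrt(19)))**2 = (1 + 2*sqrt(19))**2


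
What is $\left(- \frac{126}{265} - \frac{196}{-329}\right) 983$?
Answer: $\frac{1472534}{12455} \approx 118.23$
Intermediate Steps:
$\left(- \frac{126}{265} - \frac{196}{-329}\right) 983 = \left(\left(-126\right) \frac{1}{265} - - \frac{28}{47}\right) 983 = \left(- \frac{126}{265} + \frac{28}{47}\right) 983 = \frac{1498}{12455} \cdot 983 = \frac{1472534}{12455}$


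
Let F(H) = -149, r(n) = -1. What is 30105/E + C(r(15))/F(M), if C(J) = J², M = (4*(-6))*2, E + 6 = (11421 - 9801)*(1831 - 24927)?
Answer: -13967057/1858304458 ≈ -0.0075160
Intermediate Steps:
E = -37415526 (E = -6 + (11421 - 9801)*(1831 - 24927) = -6 + 1620*(-23096) = -6 - 37415520 = -37415526)
M = -48 (M = -24*2 = -48)
30105/E + C(r(15))/F(M) = 30105/(-37415526) + (-1)²/(-149) = 30105*(-1/37415526) + 1*(-1/149) = -10035/12471842 - 1/149 = -13967057/1858304458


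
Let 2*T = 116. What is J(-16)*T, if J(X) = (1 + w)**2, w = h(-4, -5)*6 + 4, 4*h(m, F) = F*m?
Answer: 71050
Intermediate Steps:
h(m, F) = F*m/4 (h(m, F) = (F*m)/4 = F*m/4)
T = 58 (T = (1/2)*116 = 58)
w = 34 (w = ((1/4)*(-5)*(-4))*6 + 4 = 5*6 + 4 = 30 + 4 = 34)
J(X) = 1225 (J(X) = (1 + 34)**2 = 35**2 = 1225)
J(-16)*T = 1225*58 = 71050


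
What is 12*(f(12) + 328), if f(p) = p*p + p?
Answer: 5808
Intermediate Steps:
f(p) = p + p**2 (f(p) = p**2 + p = p + p**2)
12*(f(12) + 328) = 12*(12*(1 + 12) + 328) = 12*(12*13 + 328) = 12*(156 + 328) = 12*484 = 5808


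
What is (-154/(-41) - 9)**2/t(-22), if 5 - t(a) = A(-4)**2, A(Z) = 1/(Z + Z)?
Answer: 2958400/536239 ≈ 5.5169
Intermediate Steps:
A(Z) = 1/(2*Z)
t(a) = 319/64 (t(a) = 5 - ((1/2)/(-4))**2 = 5 - ((1/2)*(-1/4))**2 = 5 - (-1/8)**2 = 5 - 1*1/64 = 5 - 1/64 = 319/64)
(-154/(-41) - 9)**2/t(-22) = (-154/(-41) - 9)**2/(319/64) = (-154*(-1/41) - 9)**2*(64/319) = (154/41 - 9)**2*(64/319) = (-215/41)**2*(64/319) = (46225/1681)*(64/319) = 2958400/536239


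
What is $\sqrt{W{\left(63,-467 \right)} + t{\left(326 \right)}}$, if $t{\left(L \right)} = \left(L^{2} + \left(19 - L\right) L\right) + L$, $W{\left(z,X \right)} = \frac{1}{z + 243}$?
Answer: $\frac{\sqrt{67834114}}{102} \approx 80.747$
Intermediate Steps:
$W{\left(z,X \right)} = \frac{1}{243 + z}$
$t{\left(L \right)} = L + L^{2} + L \left(19 - L\right)$ ($t{\left(L \right)} = \left(L^{2} + L \left(19 - L\right)\right) + L = L + L^{2} + L \left(19 - L\right)$)
$\sqrt{W{\left(63,-467 \right)} + t{\left(326 \right)}} = \sqrt{\frac{1}{243 + 63} + 20 \cdot 326} = \sqrt{\frac{1}{306} + 6520} = \sqrt{\frac{1995121}{306}} = \frac{\sqrt{67834114}}{102}$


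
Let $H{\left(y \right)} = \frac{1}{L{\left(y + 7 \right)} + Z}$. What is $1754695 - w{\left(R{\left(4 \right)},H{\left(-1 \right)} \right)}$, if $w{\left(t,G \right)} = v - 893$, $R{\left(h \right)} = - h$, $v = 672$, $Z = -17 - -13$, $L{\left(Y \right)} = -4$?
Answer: $1754916$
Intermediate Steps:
$Z = -4$ ($Z = -17 + 13 = -4$)
$H{\left(y \right)} = - \frac{1}{8}$ ($H{\left(y \right)} = \frac{1}{-4 - 4} = \frac{1}{-8} = - \frac{1}{8}$)
$w{\left(t,G \right)} = -221$ ($w{\left(t,G \right)} = 672 - 893 = -221$)
$1754695 - w{\left(R{\left(4 \right)},H{\left(-1 \right)} \right)} = 1754695 - -221 = 1754695 + 221 = 1754916$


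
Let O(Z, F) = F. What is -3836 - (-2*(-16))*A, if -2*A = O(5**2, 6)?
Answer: -3740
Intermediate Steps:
A = -3 (A = -1/2*6 = -3)
-3836 - (-2*(-16))*A = -3836 - (-2*(-16))*(-3) = -3836 - 32*(-3) = -3836 - 1*(-96) = -3836 + 96 = -3740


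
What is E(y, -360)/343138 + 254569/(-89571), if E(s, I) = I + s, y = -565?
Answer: -2363112181/830681454 ≈ -2.8448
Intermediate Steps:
E(y, -360)/343138 + 254569/(-89571) = (-360 - 565)/343138 + 254569/(-89571) = -925*1/343138 + 254569*(-1/89571) = -25/9274 - 254569/89571 = -2363112181/830681454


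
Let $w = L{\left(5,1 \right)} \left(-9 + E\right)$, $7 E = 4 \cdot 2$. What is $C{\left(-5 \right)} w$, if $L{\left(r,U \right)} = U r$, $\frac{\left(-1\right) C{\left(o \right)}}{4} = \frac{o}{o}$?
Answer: $\frac{1100}{7} \approx 157.14$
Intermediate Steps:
$C{\left(o \right)} = -4$ ($C{\left(o \right)} = - 4 \frac{o}{o} = \left(-4\right) 1 = -4$)
$E = \frac{8}{7}$ ($E = \frac{4 \cdot 2}{7} = \frac{1}{7} \cdot 8 = \frac{8}{7} \approx 1.1429$)
$w = - \frac{275}{7}$ ($w = 1 \cdot 5 \left(-9 + \frac{8}{7}\right) = 5 \left(- \frac{55}{7}\right) = - \frac{275}{7} \approx -39.286$)
$C{\left(-5 \right)} w = \left(-4\right) \left(- \frac{275}{7}\right) = \frac{1100}{7}$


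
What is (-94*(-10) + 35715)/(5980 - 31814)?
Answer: -36655/25834 ≈ -1.4189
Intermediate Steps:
(-94*(-10) + 35715)/(5980 - 31814) = (940 + 35715)/(-25834) = 36655*(-1/25834) = -36655/25834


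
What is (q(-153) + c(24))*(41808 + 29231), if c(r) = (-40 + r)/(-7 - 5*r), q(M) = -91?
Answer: -819861099/127 ≈ -6.4556e+6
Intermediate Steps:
c(r) = (-40 + r)/(-7 - 5*r)
(q(-153) + c(24))*(41808 + 29231) = (-91 + (40 - 1*24)/(7 + 5*24))*(41808 + 29231) = (-91 + (40 - 24)/(7 + 120))*71039 = (-91 + 16/127)*71039 = -11541/127*71039 = -819861099/127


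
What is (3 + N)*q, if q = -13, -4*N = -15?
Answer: -351/4 ≈ -87.750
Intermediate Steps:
N = 15/4 (N = -¼*(-15) = 15/4 ≈ 3.7500)
(3 + N)*q = (3 + 15/4)*(-13) = (27/4)*(-13) = -351/4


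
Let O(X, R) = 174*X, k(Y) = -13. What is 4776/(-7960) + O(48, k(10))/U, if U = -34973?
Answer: -146679/174865 ≈ -0.83881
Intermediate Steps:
4776/(-7960) + O(48, k(10))/U = 4776/(-7960) + (174*48)/(-34973) = 4776*(-1/7960) + 8352*(-1/34973) = -⅗ - 8352/34973 = -146679/174865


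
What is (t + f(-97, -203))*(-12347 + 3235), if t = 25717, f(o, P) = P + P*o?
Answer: -411907960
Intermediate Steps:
(t + f(-97, -203))*(-12347 + 3235) = (25717 - 203*(1 - 97))*(-12347 + 3235) = (25717 - 203*(-96))*(-9112) = (25717 + 19488)*(-9112) = 45205*(-9112) = -411907960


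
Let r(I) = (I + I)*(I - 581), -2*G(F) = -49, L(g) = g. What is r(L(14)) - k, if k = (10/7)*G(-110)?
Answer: -15911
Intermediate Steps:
G(F) = 49/2 (G(F) = -½*(-49) = 49/2)
r(I) = 2*I*(-581 + I) (r(I) = (2*I)*(-581 + I) = 2*I*(-581 + I))
k = 35 (k = (10/7)*(49/2) = 35)
r(L(14)) - k = 2*14*(-581 + 14) - 1*35 = 2*14*(-567) - 35 = -15876 - 35 = -15911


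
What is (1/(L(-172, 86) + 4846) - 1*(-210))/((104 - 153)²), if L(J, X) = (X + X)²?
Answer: 7230301/82666430 ≈ 0.087464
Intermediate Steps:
L(J, X) = 4*X² (L(J, X) = (2*X)² = 4*X²)
(1/(L(-172, 86) + 4846) - 1*(-210))/((104 - 153)²) = (1/(4*86² + 4846) - 1*(-210))/((104 - 153)²) = (1/(4*7396 + 4846) + 210)/((-49)²) = (1/(29584 + 4846) + 210)/2401 = (1/34430 + 210)*(1/2401) = (7230301/34430)*(1/2401) = 7230301/82666430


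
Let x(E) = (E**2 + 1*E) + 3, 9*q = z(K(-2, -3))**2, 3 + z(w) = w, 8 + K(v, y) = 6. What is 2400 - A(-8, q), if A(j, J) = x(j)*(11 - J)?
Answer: 17234/9 ≈ 1914.9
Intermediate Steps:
K(v, y) = -2 (K(v, y) = -8 + 6 = -2)
z(w) = -3 + w
q = 25/9 (q = (-3 - 2)**2/9 = (1/9)*(-5)**2 = (1/9)*25 = 25/9 ≈ 2.7778)
x(E) = 3 + E + E**2 (x(E) = (E**2 + E) + 3 = (E + E**2) + 3 = 3 + E + E**2)
A(j, J) = (11 - J)*(3 + j + j**2) (A(j, J) = (3 + j + j**2)*(11 - J) = (11 - J)*(3 + j + j**2))
2400 - A(-8, q) = 2400 - (-1)*(-11 + 25/9)*(3 - 8 + (-8)**2) = 2400 - (-1)*(-74)*(3 - 8 + 64)/9 = 2400 - (-1)*(-74)*59/9 = 2400 - 1*4366/9 = 2400 - 4366/9 = 17234/9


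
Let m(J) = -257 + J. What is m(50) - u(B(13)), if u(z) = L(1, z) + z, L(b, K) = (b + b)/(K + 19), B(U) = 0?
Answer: -3935/19 ≈ -207.11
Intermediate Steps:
L(b, K) = 2*b/(19 + K) (L(b, K) = (2*b)/(19 + K) = 2*b/(19 + K))
u(z) = z + 2/(19 + z) (u(z) = 2*1/(19 + z) + z = 2/(19 + z) + z = z + 2/(19 + z))
m(50) - u(B(13)) = (-257 + 50) - (2 + 0*(19 + 0))/(19 + 0) = -207 - (2 + 0*19)/19 = -207 - (2 + 0)/19 = -207 - 2/19 = -3935/19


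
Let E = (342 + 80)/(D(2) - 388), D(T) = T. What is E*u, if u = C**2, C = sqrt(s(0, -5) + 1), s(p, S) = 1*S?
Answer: 844/193 ≈ 4.3731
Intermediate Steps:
s(p, S) = S
C = 2*I (C = sqrt(-5 + 1) = sqrt(-4) = 2*I ≈ 2.0*I)
E = -211/193 (E = (342 + 80)/(2 - 388) = 422/(-386) = 422*(-1/386) = -211/193 ≈ -1.0933)
u = -4 (u = (2*I)**2 = -4)
E*u = -211/193*(-4) = 844/193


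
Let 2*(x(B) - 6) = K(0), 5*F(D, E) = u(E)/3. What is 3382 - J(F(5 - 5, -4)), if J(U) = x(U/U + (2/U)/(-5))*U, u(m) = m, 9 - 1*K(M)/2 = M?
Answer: 3386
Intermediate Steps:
K(M) = 18 - 2*M
F(D, E) = E/15 (F(D, E) = (E/3)/5 = E/15)
x(B) = 15 (x(B) = 6 + (18 - 2*0)/2 = 6 + (18 + 0)/2 = 6 + (½)*18 = 6 + 9 = 15)
J(U) = 15*U
3382 - J(F(5 - 5, -4)) = 3382 - 15*(1/15)*(-4) = 3382 - 15*(-4)/15 = 3382 - 1*(-4) = 3382 + 4 = 3386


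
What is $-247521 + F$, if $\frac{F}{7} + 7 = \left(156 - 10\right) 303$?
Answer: $62096$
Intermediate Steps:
$F = 309617$ ($F = -49 + 7 \left(156 - 10\right) 303 = -49 + 7 \cdot 146 \cdot 303 = -49 + 7 \cdot 44238 = -49 + 309666 = 309617$)
$-247521 + F = -247521 + 309617 = 62096$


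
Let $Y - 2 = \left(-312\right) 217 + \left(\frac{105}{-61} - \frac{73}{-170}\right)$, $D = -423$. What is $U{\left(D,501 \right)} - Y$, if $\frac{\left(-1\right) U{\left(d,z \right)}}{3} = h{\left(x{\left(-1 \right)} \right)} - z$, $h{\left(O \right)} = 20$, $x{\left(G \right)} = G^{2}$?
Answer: $\frac{717047047}{10370} \approx 69146.0$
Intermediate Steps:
$Y = - \frac{702083137}{10370}$ ($Y = 2 + \left(\left(-312\right) 217 + \left(\frac{105}{-61} - \frac{73}{-170}\right)\right) = 2 + \left(-67704 + \left(105 \left(- \frac{1}{61}\right) - - \frac{73}{170}\right)\right) = 2 + \left(-67704 + \left(- \frac{105}{61} + \frac{73}{170}\right)\right) = 2 - \frac{702103877}{10370} = - \frac{702083137}{10370} \approx -67703.0$)
$U{\left(d,z \right)} = -60 + 3 z$ ($U{\left(d,z \right)} = - 3 \left(20 - z\right) = -60 + 3 z$)
$U{\left(D,501 \right)} - Y = \left(-60 + 3 \cdot 501\right) - - \frac{702083137}{10370} = \left(-60 + 1503\right) + \frac{702083137}{10370} = 1443 + \frac{702083137}{10370} = \frac{717047047}{10370}$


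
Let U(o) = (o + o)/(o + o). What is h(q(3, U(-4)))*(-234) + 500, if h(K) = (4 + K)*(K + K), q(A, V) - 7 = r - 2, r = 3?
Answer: -44428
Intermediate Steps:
U(o) = 1 (U(o) = (2*o)/((2*o)) = (2*o)*(1/(2*o)) = 1)
q(A, V) = 8 (q(A, V) = 7 + (3 - 2) = 7 + 1 = 8)
h(K) = 2*K*(4 + K) (h(K) = (4 + K)*(2*K) = 2*K*(4 + K))
h(q(3, U(-4)))*(-234) + 500 = (2*8*(4 + 8))*(-234) + 500 = (2*8*12)*(-234) + 500 = 192*(-234) + 500 = -44928 + 500 = -44428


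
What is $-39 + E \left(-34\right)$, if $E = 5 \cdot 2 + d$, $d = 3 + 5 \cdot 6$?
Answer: $-1501$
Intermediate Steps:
$d = 33$ ($d = 3 + 30 = 33$)
$E = 43$ ($E = 5 \cdot 2 + 33 = 10 + 33 = 43$)
$-39 + E \left(-34\right) = -39 + 43 \left(-34\right) = -39 - 1462 = -1501$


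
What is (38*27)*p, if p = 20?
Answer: 20520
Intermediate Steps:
(38*27)*p = (38*27)*20 = 1026*20 = 20520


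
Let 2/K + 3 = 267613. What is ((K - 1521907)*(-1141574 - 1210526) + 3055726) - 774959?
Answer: 95795809400361967/26761 ≈ 3.5797e+12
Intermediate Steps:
K = 1/133805 (K = 2/(-3 + 267613) = 2/267610 = 2*(1/267610) = 1/133805 ≈ 7.4736e-6)
((K - 1521907)*(-1141574 - 1210526) + 3055726) - 774959 = ((1/133805 - 1521907)*(-1141574 - 1210526) + 3055726) - 774959 = (-203638766134/133805*(-2352100) + 3055726) - 774959 = (95795748364756280/26761 + 3055726) - 774959 = 95795830139039766/26761 - 774959 = 95795809400361967/26761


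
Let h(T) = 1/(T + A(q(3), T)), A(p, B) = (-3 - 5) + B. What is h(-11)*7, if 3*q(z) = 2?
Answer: -7/30 ≈ -0.23333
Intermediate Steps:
q(z) = ⅔ (q(z) = (⅓)*2 = ⅔)
A(p, B) = -8 + B
h(T) = 1/(-8 + 2*T) (h(T) = 1/(T + (-8 + T)) = 1/(-8 + 2*T))
h(-11)*7 = (1/(2*(-4 - 11)))*7 = ((½)/(-15))*7 = ((½)*(-1/15))*7 = -1/30*7 = -7/30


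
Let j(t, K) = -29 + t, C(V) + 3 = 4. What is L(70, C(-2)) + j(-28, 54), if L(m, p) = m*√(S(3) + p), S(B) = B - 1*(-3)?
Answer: -57 + 70*√7 ≈ 128.20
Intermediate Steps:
C(V) = 1 (C(V) = -3 + 4 = 1)
S(B) = 3 + B (S(B) = B + 3 = 3 + B)
L(m, p) = m*√(6 + p) (L(m, p) = m*√((3 + 3) + p) = m*√(6 + p))
L(70, C(-2)) + j(-28, 54) = 70*√(6 + 1) + (-29 - 28) = 70*√7 - 57 = -57 + 70*√7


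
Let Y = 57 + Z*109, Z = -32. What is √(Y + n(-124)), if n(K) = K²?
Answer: √11945 ≈ 109.29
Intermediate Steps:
Y = -3431 (Y = 57 - 32*109 = 57 - 3488 = -3431)
√(Y + n(-124)) = √(-3431 + (-124)²) = √(-3431 + 15376) = √11945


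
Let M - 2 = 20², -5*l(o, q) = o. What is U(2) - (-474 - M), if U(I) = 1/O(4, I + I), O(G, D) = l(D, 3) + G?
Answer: 14021/16 ≈ 876.31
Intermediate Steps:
l(o, q) = -o/5
M = 402 (M = 2 + 20² = 2 + 400 = 402)
O(G, D) = G - D/5 (O(G, D) = -D/5 + G = G - D/5)
U(I) = 1/(4 - 2*I/5) (U(I) = 1/(4 - (I + I)/5) = 1/(4 - 2*I/5))
U(2) - (-474 - M) = -5/(-20 + 2*2) - (-474 - 1*402) = -5/(-20 + 4) - (-474 - 402) = -5/(-16) - 1*(-876) = -5*(-1/16) + 876 = 5/16 + 876 = 14021/16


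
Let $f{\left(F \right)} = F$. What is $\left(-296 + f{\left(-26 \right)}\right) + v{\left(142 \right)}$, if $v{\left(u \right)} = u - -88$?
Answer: $-92$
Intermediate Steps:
$v{\left(u \right)} = 88 + u$ ($v{\left(u \right)} = u + 88 = 88 + u$)
$\left(-296 + f{\left(-26 \right)}\right) + v{\left(142 \right)} = \left(-296 - 26\right) + \left(88 + 142\right) = -322 + 230 = -92$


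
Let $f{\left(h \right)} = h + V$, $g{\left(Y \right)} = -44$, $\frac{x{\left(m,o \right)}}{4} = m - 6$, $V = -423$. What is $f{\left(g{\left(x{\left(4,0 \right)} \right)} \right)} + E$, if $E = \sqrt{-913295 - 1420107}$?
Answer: $-467 + i \sqrt{2333402} \approx -467.0 + 1527.5 i$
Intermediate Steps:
$x{\left(m,o \right)} = -24 + 4 m$ ($x{\left(m,o \right)} = 4 \left(m - 6\right) = 4 \left(-6 + m\right) = -24 + 4 m$)
$f{\left(h \right)} = -423 + h$ ($f{\left(h \right)} = h - 423 = -423 + h$)
$E = i \sqrt{2333402}$ ($E = \sqrt{-2333402} = i \sqrt{2333402} \approx 1527.5 i$)
$f{\left(g{\left(x{\left(4,0 \right)} \right)} \right)} + E = \left(-423 - 44\right) + i \sqrt{2333402} = -467 + i \sqrt{2333402}$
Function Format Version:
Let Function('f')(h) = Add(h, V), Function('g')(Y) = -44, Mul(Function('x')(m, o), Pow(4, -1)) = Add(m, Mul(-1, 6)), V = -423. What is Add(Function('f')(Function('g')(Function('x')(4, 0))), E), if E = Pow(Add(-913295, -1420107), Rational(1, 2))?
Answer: Add(-467, Mul(I, Pow(2333402, Rational(1, 2)))) ≈ Add(-467.00, Mul(1527.5, I))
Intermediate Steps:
Function('x')(m, o) = Add(-24, Mul(4, m)) (Function('x')(m, o) = Mul(4, Add(m, Mul(-1, 6))) = Mul(4, Add(m, -6)) = Mul(4, Add(-6, m)) = Add(-24, Mul(4, m)))
Function('f')(h) = Add(-423, h) (Function('f')(h) = Add(h, -423) = Add(-423, h))
E = Mul(I, Pow(2333402, Rational(1, 2))) (E = Pow(-2333402, Rational(1, 2)) = Mul(I, Pow(2333402, Rational(1, 2))) ≈ Mul(1527.5, I))
Add(Function('f')(Function('g')(Function('x')(4, 0))), E) = Add(Add(-423, -44), Mul(I, Pow(2333402, Rational(1, 2)))) = Add(-467, Mul(I, Pow(2333402, Rational(1, 2))))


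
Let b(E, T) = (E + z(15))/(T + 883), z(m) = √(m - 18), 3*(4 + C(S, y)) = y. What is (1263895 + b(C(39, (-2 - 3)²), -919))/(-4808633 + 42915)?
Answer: -136500647/514697544 + I*√3/171565848 ≈ -0.26521 + 1.0096e-8*I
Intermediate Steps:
C(S, y) = -4 + y/3
z(m) = √(-18 + m)
b(E, T) = (E + I*√3)/(883 + T) (b(E, T) = (E + √(-18 + 15))/(T + 883) = (E + √(-3))/(883 + T) = (E + I*√3)/(883 + T))
(1263895 + b(C(39, (-2 - 3)²), -919))/(-4808633 + 42915) = (1263895 + ((-4 + (-2 - 3)²/3) + I*√3)/(883 - 919))/(-4808633 + 42915) = (1263895 + ((-4 + (⅓)*(-5)²) + I*√3)/(-36))/(-4765718) = (1263895 - ((-4 + (⅓)*25) + I*√3)/36)*(-1/4765718) = (1263895 - ((-4 + 25/3) + I*√3)/36)*(-1/4765718) = (1263895 - (13/3 + I*√3)/36)*(-1/4765718) = (1263895 + (-13/108 - I*√3/36))*(-1/4765718) = (136500647/108 - I*√3/36)*(-1/4765718) = -136500647/514697544 + I*√3/171565848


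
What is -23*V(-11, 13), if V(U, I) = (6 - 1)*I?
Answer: -1495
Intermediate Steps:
V(U, I) = 5*I
-23*V(-11, 13) = -115*13 = -23*65 = -1495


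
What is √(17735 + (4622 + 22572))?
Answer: √44929 ≈ 211.96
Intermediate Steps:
√(17735 + (4622 + 22572)) = √(17735 + 27194) = √44929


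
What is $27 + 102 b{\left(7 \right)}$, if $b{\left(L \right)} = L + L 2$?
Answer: $2169$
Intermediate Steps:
$b{\left(L \right)} = 3 L$ ($b{\left(L \right)} = L + 2 L = 3 L$)
$27 + 102 b{\left(7 \right)} = 27 + 102 \cdot 3 \cdot 7 = 27 + 102 \cdot 21 = 27 + 2142 = 2169$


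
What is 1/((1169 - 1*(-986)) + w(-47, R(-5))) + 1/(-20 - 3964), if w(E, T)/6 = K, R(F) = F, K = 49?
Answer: 1535/9756816 ≈ 0.00015733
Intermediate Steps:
w(E, T) = 294 (w(E, T) = 6*49 = 294)
1/((1169 - 1*(-986)) + w(-47, R(-5))) + 1/(-20 - 3964) = 1/((1169 - 1*(-986)) + 294) + 1/(-20 - 3964) = 1/((1169 + 986) + 294) + 1/(-3984) = 1/(2155 + 294) - 1/3984 = 1/2449 - 1/3984 = 1535/9756816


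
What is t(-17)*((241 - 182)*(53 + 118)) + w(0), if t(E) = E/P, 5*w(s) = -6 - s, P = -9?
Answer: 95279/5 ≈ 19056.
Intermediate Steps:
w(s) = -6/5 - s/5 (w(s) = (-6 - s)/5 = -6/5 - s/5)
t(E) = -E/9 (t(E) = E/(-9) = E*(-⅑) = -E/9)
t(-17)*((241 - 182)*(53 + 118)) + w(0) = (-⅑*(-17))*((241 - 182)*(53 + 118)) + (-6/5 - ⅕*0) = 17*(59*171)/9 + (-6/5 + 0) = (17/9)*10089 - 6/5 = 19057 - 6/5 = 95279/5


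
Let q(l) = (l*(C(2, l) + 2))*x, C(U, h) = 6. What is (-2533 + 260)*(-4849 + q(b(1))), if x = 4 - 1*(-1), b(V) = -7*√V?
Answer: 11658217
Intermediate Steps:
x = 5 (x = 4 + 1 = 5)
q(l) = 40*l (q(l) = (l*(6 + 2))*5 = (l*8)*5 = (8*l)*5 = 40*l)
(-2533 + 260)*(-4849 + q(b(1))) = (-2533 + 260)*(-4849 + 40*(-7*√1)) = -2273*(-4849 + 40*(-7*1)) = -2273*(-4849 + 40*(-7)) = -2273*(-4849 - 280) = -2273*(-5129) = 11658217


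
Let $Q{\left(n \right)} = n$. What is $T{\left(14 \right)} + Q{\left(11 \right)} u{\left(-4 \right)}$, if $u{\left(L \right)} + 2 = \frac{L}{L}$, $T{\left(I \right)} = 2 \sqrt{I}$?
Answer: $-11 + 2 \sqrt{14} \approx -3.5167$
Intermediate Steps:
$u{\left(L \right)} = -1$ ($u{\left(L \right)} = -2 + \frac{L}{L} = -2 + 1 = -1$)
$T{\left(14 \right)} + Q{\left(11 \right)} u{\left(-4 \right)} = 2 \sqrt{14} + 11 \left(-1\right) = 2 \sqrt{14} - 11 = -11 + 2 \sqrt{14}$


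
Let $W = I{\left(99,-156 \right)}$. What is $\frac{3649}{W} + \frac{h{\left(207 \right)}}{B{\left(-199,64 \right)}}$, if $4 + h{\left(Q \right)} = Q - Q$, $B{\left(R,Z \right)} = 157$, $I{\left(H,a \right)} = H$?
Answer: $\frac{572497}{15543} \approx 36.833$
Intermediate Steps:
$W = 99$
$h{\left(Q \right)} = -4$ ($h{\left(Q \right)} = -4 + \left(Q - Q\right) = -4 + 0 = -4$)
$\frac{3649}{W} + \frac{h{\left(207 \right)}}{B{\left(-199,64 \right)}} = \frac{3649}{99} - \frac{4}{157} = \frac{572497}{15543}$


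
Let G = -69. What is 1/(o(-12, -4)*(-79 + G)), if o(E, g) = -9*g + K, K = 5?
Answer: -1/6068 ≈ -0.00016480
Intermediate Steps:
o(E, g) = 5 - 9*g (o(E, g) = -9*g + 5 = 5 - 9*g)
1/(o(-12, -4)*(-79 + G)) = 1/((5 - 9*(-4))*(-79 - 69)) = 1/((5 + 36)*(-148)) = 1/(41*(-148)) = 1/(-6068) = -1/6068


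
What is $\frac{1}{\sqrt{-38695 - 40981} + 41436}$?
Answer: $\frac{10359}{429255443} - \frac{i \sqrt{19919}}{858510886} \approx 2.4132 \cdot 10^{-5} - 1.6439 \cdot 10^{-7} i$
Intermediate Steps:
$\frac{1}{\sqrt{-38695 - 40981} + 41436} = \frac{1}{\sqrt{-79676} + 41436} = \frac{1}{2 i \sqrt{19919} + 41436} = \frac{1}{41436 + 2 i \sqrt{19919}}$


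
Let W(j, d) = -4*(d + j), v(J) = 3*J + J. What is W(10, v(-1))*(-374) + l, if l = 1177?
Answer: 10153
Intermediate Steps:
v(J) = 4*J
W(j, d) = -4*d - 4*j
W(10, v(-1))*(-374) + l = (-16*(-1) - 4*10)*(-374) + 1177 = (-4*(-4) - 40)*(-374) + 1177 = (16 - 40)*(-374) + 1177 = -24*(-374) + 1177 = 8976 + 1177 = 10153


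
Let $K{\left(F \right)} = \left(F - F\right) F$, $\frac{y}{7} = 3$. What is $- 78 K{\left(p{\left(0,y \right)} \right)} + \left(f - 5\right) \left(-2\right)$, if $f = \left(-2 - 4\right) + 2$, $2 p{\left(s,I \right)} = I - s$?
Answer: $18$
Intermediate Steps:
$y = 21$ ($y = 7 \cdot 3 = 21$)
$p{\left(s,I \right)} = \frac{I}{2} - \frac{s}{2}$ ($p{\left(s,I \right)} = \frac{I - s}{2} = \frac{I}{2} - \frac{s}{2}$)
$K{\left(F \right)} = 0$ ($K{\left(F \right)} = 0 F = 0$)
$f = -4$ ($f = -6 + 2 = -4$)
$- 78 K{\left(p{\left(0,y \right)} \right)} + \left(f - 5\right) \left(-2\right) = \left(-78\right) 0 + \left(-4 - 5\right) \left(-2\right) = 0 - -18 = 0 + 18 = 18$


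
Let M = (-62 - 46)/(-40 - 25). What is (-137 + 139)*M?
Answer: 216/65 ≈ 3.3231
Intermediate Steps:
M = 108/65 (M = -108/(-65) = -108*(-1/65) = 108/65 ≈ 1.6615)
(-137 + 139)*M = (-137 + 139)*(108/65) = 2*(108/65) = 216/65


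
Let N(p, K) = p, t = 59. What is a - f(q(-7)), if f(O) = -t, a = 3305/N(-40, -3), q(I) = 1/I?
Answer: -189/8 ≈ -23.625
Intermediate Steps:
q(I) = 1/I
a = -661/8 (a = 3305/(-40) = 3305*(-1/40) = -661/8 ≈ -82.625)
f(O) = -59 (f(O) = -1*59 = -59)
a - f(q(-7)) = -661/8 - 1*(-59) = -661/8 + 59 = -189/8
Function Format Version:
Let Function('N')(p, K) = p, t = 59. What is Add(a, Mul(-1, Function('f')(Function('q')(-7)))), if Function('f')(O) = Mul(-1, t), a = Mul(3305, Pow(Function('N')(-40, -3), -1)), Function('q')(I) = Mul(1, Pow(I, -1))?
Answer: Rational(-189, 8) ≈ -23.625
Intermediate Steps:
Function('q')(I) = Pow(I, -1)
a = Rational(-661, 8) (a = Mul(3305, Pow(-40, -1)) = Mul(3305, Rational(-1, 40)) = Rational(-661, 8) ≈ -82.625)
Function('f')(O) = -59 (Function('f')(O) = Mul(-1, 59) = -59)
Add(a, Mul(-1, Function('f')(Function('q')(-7)))) = Add(Rational(-661, 8), Mul(-1, -59)) = Add(Rational(-661, 8), 59) = Rational(-189, 8)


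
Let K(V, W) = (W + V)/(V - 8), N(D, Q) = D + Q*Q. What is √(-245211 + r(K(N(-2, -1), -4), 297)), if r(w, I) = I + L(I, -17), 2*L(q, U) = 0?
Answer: I*√244914 ≈ 494.89*I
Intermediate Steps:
N(D, Q) = D + Q²
K(V, W) = (V + W)/(-8 + V)
L(q, U) = 0 (L(q, U) = (½)*0 = 0)
r(w, I) = I (r(w, I) = I + 0 = I)
√(-245211 + r(K(N(-2, -1), -4), 297)) = √(-245211 + 297) = √(-244914) = I*√244914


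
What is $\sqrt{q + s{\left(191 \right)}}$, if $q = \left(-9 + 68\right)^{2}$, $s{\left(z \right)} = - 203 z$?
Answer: $2 i \sqrt{8823} \approx 187.86 i$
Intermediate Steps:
$q = 3481$ ($q = 59^{2} = 3481$)
$\sqrt{q + s{\left(191 \right)}} = \sqrt{3481 - 38773} = \sqrt{-35292} = 2 i \sqrt{8823}$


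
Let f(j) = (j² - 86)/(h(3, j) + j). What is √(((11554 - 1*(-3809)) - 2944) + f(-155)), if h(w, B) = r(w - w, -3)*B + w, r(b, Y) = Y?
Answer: √1224169918/313 ≈ 111.78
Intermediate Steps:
h(w, B) = w - 3*B (h(w, B) = -3*B + w = w - 3*B)
f(j) = (-86 + j²)/(3 - 2*j) (f(j) = (j² - 86)/((3 - 3*j) + j) = (-86 + j²)/(3 - 2*j))
√(((11554 - 1*(-3809)) - 2944) + f(-155)) = √(((11554 - 1*(-3809)) - 2944) + (-86 + (-155)²)/(3 - 2*(-155))) = √(((11554 + 3809) - 2944) + (-86 + 24025)/(3 + 310)) = √((15363 - 2944) + 23939/313) = √(12419 + (1/313)*23939) = √(12419 + 23939/313) = √(3911086/313) = √1224169918/313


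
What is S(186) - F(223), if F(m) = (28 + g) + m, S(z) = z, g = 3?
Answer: -68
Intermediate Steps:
F(m) = 31 + m (F(m) = (28 + 3) + m = 31 + m)
S(186) - F(223) = 186 - (31 + 223) = 186 - 1*254 = 186 - 254 = -68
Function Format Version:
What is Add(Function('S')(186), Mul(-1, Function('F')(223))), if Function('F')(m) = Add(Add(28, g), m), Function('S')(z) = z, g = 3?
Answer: -68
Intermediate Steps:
Function('F')(m) = Add(31, m) (Function('F')(m) = Add(Add(28, 3), m) = Add(31, m))
Add(Function('S')(186), Mul(-1, Function('F')(223))) = Add(186, Mul(-1, Add(31, 223))) = Add(186, Mul(-1, 254)) = Add(186, -254) = -68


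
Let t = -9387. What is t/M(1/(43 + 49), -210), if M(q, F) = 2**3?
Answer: -9387/8 ≈ -1173.4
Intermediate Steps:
M(q, F) = 8
t/M(1/(43 + 49), -210) = -9387/8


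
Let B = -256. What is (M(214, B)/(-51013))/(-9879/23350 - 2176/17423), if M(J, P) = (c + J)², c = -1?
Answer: 18457336431450/11372400375421 ≈ 1.6230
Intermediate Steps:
M(J, P) = (-1 + J)²
(M(214, B)/(-51013))/(-9879/23350 - 2176/17423) = ((-1 + 214)²/(-51013))/(-9879/23350 - 2176/17423) = (213²*(-1/51013))/(-9879*1/23350 - 2176*1/17423) = (45369*(-1/51013))/(-9879/23350 - 2176/17423) = -45369/(51013*(-222931417/406827050)) = -45369/51013*(-406827050/222931417) = 18457336431450/11372400375421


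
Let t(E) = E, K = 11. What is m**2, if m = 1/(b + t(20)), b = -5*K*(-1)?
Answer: 1/5625 ≈ 0.00017778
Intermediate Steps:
b = 55 (b = -5*11*(-1) = -55*(-1) = 55)
m = 1/75 (m = 1/(55 + 20) = 1/75 ≈ 0.013333)
m**2 = (1/75)**2 = 1/5625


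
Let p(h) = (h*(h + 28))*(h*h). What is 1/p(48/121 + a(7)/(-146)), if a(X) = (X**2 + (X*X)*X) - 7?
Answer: -97398642610053136/28210304446531320343 ≈ -0.0034526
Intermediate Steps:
a(X) = -7 + X**2 + X**3 (a(X) = (X**2 + X**2*X) - 7 = (X**2 + X**3) - 7 = -7 + X**2 + X**3)
p(h) = h**3*(28 + h) (p(h) = (h*(28 + h))*h**2 = h**3*(28 + h))
1/p(48/121 + a(7)/(-146)) = 1/((48/121 + (-7 + 7**2 + 7**3)/(-146))**3*(28 + (48/121 + (-7 + 7**2 + 7**3)/(-146)))) = 1/((48*(1/121) + (-7 + 49 + 343)*(-1/146))**3*(28 + (48*(1/121) + (-7 + 49 + 343)*(-1/146)))) = 1/((48/121 + 385*(-1/146))**3*(28 + (48/121 + 385*(-1/146)))) = 1/((48/121 - 385/146)**3*(28 + (48/121 - 385/146))) = 1/((-39577/17666)**3*(28 - 39577/17666)) = 1/(-61990995793033/5513338764296*455071/17666) = 1/(-28210304446531320343/97398642610053136) = -97398642610053136/28210304446531320343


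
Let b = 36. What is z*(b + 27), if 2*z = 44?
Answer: 1386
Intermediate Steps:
z = 22 (z = (½)*44 = 22)
z*(b + 27) = 22*(36 + 27) = 22*63 = 1386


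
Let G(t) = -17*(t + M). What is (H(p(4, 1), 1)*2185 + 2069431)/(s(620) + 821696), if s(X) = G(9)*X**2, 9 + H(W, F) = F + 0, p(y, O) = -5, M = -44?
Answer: 2051951/229539696 ≈ 0.0089394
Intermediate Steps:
G(t) = 748 - 17*t (G(t) = -17*(t - 44) = -17*(-44 + t) = 748 - 17*t)
H(W, F) = -9 + F (H(W, F) = -9 + (F + 0) = -9 + F)
s(X) = 595*X**2 (s(X) = (748 - 17*9)*X**2 = (748 - 153)*X**2 = 595*X**2)
(H(p(4, 1), 1)*2185 + 2069431)/(s(620) + 821696) = ((-9 + 1)*2185 + 2069431)/(595*620**2 + 821696) = (-8*2185 + 2069431)/(595*384400 + 821696) = (-17480 + 2069431)/(228718000 + 821696) = 2051951/229539696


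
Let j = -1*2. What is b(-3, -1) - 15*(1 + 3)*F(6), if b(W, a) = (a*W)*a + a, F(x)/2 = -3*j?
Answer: -724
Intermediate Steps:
j = -2
F(x) = 12 (F(x) = 2*(-3*(-2)) = 2*6 = 12)
b(W, a) = a + W*a² (b(W, a) = (W*a)*a + a = W*a² + a = a + W*a²)
b(-3, -1) - 15*(1 + 3)*F(6) = -(1 - 3*(-1)) - 15*(1 + 3)*12 = -(1 + 3) - 60*12 = -1*4 - 15*48 = -4 - 720 = -724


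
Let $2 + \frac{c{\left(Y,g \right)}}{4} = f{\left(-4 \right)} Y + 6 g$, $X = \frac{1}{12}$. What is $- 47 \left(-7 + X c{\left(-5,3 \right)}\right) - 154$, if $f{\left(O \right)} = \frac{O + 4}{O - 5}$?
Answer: $- \frac{227}{3} \approx -75.667$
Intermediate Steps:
$f{\left(O \right)} = \frac{4 + O}{-5 + O}$
$X = \frac{1}{12} \approx 0.083333$
$c{\left(Y,g \right)} = -8 + 24 g$ ($c{\left(Y,g \right)} = -8 + 4 \left(\frac{4 - 4}{-5 - 4} Y + 6 g\right) = -8 + 4 \left(\frac{1}{-9} \cdot 0 Y + 6 g\right) = -8 + 4 \left(\left(- \frac{1}{9}\right) 0 Y + 6 g\right) = -8 + 4 \left(0 Y + 6 g\right) = -8 + 4 \left(0 + 6 g\right) = -8 + 4 \cdot 6 g = -8 + 24 g$)
$- 47 \left(-7 + X c{\left(-5,3 \right)}\right) - 154 = - 47 \left(-7 + \frac{-8 + 24 \cdot 3}{12}\right) - 154 = - 47 \left(-7 + \frac{-8 + 72}{12}\right) - 154 = - 47 \left(-7 + \frac{1}{12} \cdot 64\right) - 154 = - 47 \left(-7 + \frac{16}{3}\right) - 154 = \left(-47\right) \left(- \frac{5}{3}\right) - 154 = \frac{235}{3} - 154 = - \frac{227}{3}$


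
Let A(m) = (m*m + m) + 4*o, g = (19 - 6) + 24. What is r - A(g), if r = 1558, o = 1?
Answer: 148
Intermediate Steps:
g = 37 (g = 13 + 24 = 37)
A(m) = 4 + m + m² (A(m) = (m*m + m) + 4*1 = (m² + m) + 4 = (m + m²) + 4 = 4 + m + m²)
r - A(g) = 1558 - (4 + 37 + 37²) = 1558 - (4 + 37 + 1369) = 1558 - 1*1410 = 1558 - 1410 = 148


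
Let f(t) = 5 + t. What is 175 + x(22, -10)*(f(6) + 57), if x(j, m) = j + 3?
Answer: 1875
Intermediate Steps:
x(j, m) = 3 + j
175 + x(22, -10)*(f(6) + 57) = 175 + (3 + 22)*((5 + 6) + 57) = 175 + 25*(11 + 57) = 175 + 25*68 = 175 + 1700 = 1875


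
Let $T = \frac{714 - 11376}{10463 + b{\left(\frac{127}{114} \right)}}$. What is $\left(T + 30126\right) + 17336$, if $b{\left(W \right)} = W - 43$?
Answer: $\frac{56383972766}{1188007} \approx 47461.0$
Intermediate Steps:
$b{\left(W \right)} = -43 + W$
$T = - \frac{1215468}{1188007}$ ($T = \frac{714 - 11376}{10463 - \left(43 - \frac{127}{114}\right)} = - \frac{10662}{10463 + \left(-43 + 127 \cdot \frac{1}{114}\right)} = - \frac{10662}{10463 + \left(-43 + \frac{127}{114}\right)} = - \frac{10662}{10463 - \frac{4775}{114}} = - \frac{10662}{\frac{1188007}{114}} = \left(-10662\right) \frac{114}{1188007} = - \frac{1215468}{1188007} \approx -1.0231$)
$\left(T + 30126\right) + 17336 = \left(- \frac{1215468}{1188007} + 30126\right) + 17336 = \frac{35788683414}{1188007} + 17336 = \frac{56383972766}{1188007}$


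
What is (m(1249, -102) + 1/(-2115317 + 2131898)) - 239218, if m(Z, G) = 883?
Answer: -3951832634/16581 ≈ -2.3834e+5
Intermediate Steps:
(m(1249, -102) + 1/(-2115317 + 2131898)) - 239218 = (883 + 1/(-2115317 + 2131898)) - 239218 = (883 + 1/16581) - 239218 = 14641024/16581 - 239218 = -3951832634/16581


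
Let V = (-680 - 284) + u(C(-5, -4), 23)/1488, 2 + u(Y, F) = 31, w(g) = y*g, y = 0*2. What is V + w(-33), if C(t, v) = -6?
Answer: -1434403/1488 ≈ -963.98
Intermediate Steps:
y = 0
w(g) = 0 (w(g) = 0*g = 0)
u(Y, F) = 29 (u(Y, F) = -2 + 31 = 29)
V = -1434403/1488 (V = (-680 - 284) + 29/1488 = -964 + 29*(1/1488) = -964 + 29/1488 = -1434403/1488 ≈ -963.98)
V + w(-33) = -1434403/1488 + 0 = -1434403/1488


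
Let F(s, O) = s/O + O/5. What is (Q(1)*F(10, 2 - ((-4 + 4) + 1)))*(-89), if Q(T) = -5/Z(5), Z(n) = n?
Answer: 4539/5 ≈ 907.80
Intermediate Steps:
F(s, O) = O/5 + s/O (F(s, O) = s/O + O*(1/5) = s/O + O/5 = O/5 + s/O)
Q(T) = -1 (Q(T) = -5/5 = -5*1/5 = -1)
(Q(1)*F(10, 2 - ((-4 + 4) + 1)))*(-89) = -((2 - ((-4 + 4) + 1))/5 + 10/(2 - ((-4 + 4) + 1)))*(-89) = -((2 - (0 + 1))/5 + 10/(2 - (0 + 1)))*(-89) = -((2 - 1*1)/5 + 10/(2 - 1*1))*(-89) = -((2 - 1)/5 + 10/(2 - 1))*(-89) = -((1/5)*1 + 10/1)*(-89) = -(1/5 + 10*1)*(-89) = -(1/5 + 10)*(-89) = -1*51/5*(-89) = -51/5*(-89) = 4539/5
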